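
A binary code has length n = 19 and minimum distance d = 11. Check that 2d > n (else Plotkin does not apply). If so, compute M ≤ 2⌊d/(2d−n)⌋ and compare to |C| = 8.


Plotkin bound M ≤ 6; given |C| = 8 > bound (violated).

Check applicability: 2d = 22, n = 19.
2d − n = 3 > 0, so Plotkin applies.
Compute d/(2d−n) = 11/3 ≈ 3.6667.
⌊d/(2d−n)⌋ = 3.
Plotkin bound: M ≤ 2·3 = 6.
Given |C| = 8, check: VIOLATED.
This |C| is above the Plotkin bound, so no binary code with n = 19, d = 11 and 8 codewords exists.


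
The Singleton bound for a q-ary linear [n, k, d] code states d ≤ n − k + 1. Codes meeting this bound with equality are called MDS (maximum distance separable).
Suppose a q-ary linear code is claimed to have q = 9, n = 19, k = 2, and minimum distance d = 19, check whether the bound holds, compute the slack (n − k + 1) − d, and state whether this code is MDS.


Singleton RHS = n − k + 1 = 18, slack = -1, bound violated (no such code; not MDS).

Singleton bound: d ≤ n − k + 1.
Here n = 19, k = 2, so n − k + 1 = 18.
Given d = 19, check d ≤ 18: NO.
Slack = (n − k + 1) − d = -1.
The slack is negative: d = 19 exceeds n − k + 1 = 18 by 1, so the Singleton bound is violated and no linear [19, 2, 19]_9 code can exist. In particular it is not MDS (MDS requires d = n − k + 1 exactly).
Description: the claimed parameters are [19, 2, 19]_9; such a code would be impossible (violates the Singleton bound).


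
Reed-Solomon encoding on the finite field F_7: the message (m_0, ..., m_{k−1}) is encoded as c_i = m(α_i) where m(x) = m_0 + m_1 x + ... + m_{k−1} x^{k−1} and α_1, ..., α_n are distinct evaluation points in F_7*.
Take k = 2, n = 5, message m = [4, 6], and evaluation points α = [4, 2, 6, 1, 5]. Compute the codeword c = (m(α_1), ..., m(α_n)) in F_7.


c = [0, 2, 5, 3, 6]

Message polynomial: m(x) = 4 + 6·x (mod 7).
For each evaluation point α_i, compute m(α_i) mod 7:
  α_1 = 4: Horner steps 6 → 0, so m(4) = 0.
  α_2 = 2: Horner steps 6 → 2, so m(2) = 2.
  α_3 = 6: Horner steps 6 → 5, so m(6) = 5.
  α_4 = 1: Horner steps 6 → 3, so m(1) = 3.
  α_5 = 5: Horner steps 6 → 6, so m(5) = 6.
Codeword c = [0, 2, 5, 3, 6] ∈ F_7^5.


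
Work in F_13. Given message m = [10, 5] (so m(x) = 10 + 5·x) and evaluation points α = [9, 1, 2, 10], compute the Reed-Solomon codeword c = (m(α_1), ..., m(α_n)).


c = [3, 2, 7, 8]

Message polynomial: m(x) = 10 + 5·x (mod 13).
For each evaluation point α_i, compute m(α_i) mod 13:
  α_1 = 9: Horner steps 5 → 3, so m(9) = 3.
  α_2 = 1: Horner steps 5 → 2, so m(1) = 2.
  α_3 = 2: Horner steps 5 → 7, so m(2) = 7.
  α_4 = 10: Horner steps 5 → 8, so m(10) = 8.
Codeword c = [3, 2, 7, 8] ∈ F_13^4.


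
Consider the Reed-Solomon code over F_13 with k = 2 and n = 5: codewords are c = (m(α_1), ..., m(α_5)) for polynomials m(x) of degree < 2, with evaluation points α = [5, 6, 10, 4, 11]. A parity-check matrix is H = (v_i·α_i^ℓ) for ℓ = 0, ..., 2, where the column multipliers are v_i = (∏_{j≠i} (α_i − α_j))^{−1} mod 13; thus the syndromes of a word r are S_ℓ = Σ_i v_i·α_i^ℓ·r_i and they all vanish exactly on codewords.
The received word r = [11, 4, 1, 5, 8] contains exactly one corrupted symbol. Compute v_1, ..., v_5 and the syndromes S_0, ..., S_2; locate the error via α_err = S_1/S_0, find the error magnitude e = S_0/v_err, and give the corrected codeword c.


S = (9, 12, 3), error at position 3, error magnitude e = 12, c = [11, 4, 2, 5, 8].

Step 1: column multipliers v_i = (∏_{j≠i}(α_i − α_j))^{−1} mod 13.
  i = 1 (α = 5): (5−6)(5−10)(5−4)(5−11) = (−1)·(−5)·1·(−6) = −30 ≡ 9, so v_1 = 9^{−1} = 3 (mod 13).
  i = 2 (α = 6): (6−5)(6−10)(6−4)(6−11) = 1·(−4)·2·(−5) = 40 ≡ 1, so v_2 = 1^{−1} = 1 (mod 13).
  i = 3 (α = 10): (10−5)(10−6)(10−4)(10−11) = 5·4·6·(−1) = −120 ≡ 10, so v_3 = 10^{−1} = 4 (mod 13).
  i = 4 (α = 4): (4−5)(4−6)(4−10)(4−11) = (−1)·(−2)·(−6)·(−7) = 84 ≡ 6, so v_4 = 6^{−1} = 11 (mod 13).
  i = 5 (α = 11): (11−5)(11−6)(11−10)(11−4) = 6·5·1·7 = 210 ≡ 2, so v_5 = 2^{−1} = 7 (mod 13).
  v = [3, 1, 4, 11, 7].
Step 2: syndromes of r = [11, 4, 1, 5, 8] (all sums mod 13).
  S_0 = Σ v_i r_i = 3·11 + 1·4 + 4·1 + 11·5 + 7·8 = 152 ≡ 9.
  S_1 = Σ v_i α_i r_i = 3·5·11 + 1·6·4 + 4·10·1 + 11·4·5 + 7·11·8 = 1065 ≡ 12.
  α_i^2 mod 13 = [12, 10, 9, 3, 4].
  S_2 = Σ v_i α_i^2 r_i = 3·12·11 + 1·10·4 + 4·9·1 + 11·3·5 + 7·4·8 = 861 ≡ 3.
  S = (9, 12, 3) ≠ 0, so r is not a codeword (an error is present).
Step 3: locate the error. For a single error e at position i, S_ℓ = v_i·e·α_i^ℓ, so α_err = S_1/S_0.
  S_0^{−1} = 9^{−1} = 3 (mod 13), so α_err = 12·3 = 36 ≡ 10 = α_3. Error position i = 3.
  Consistency check: S_2/S_1 = 3·12 = 36 ≡ 10 = α_err ✓ (single-error assumption holds).
Step 4: error magnitude e = S_0/v_3 = S_0·∏_{j≠3}(α_3 − α_j) = 9·10 = 90 ≡ 12 (mod 13).
Step 5: correct position 3: c_3 = r_3 − e = 1 − 12 ≡ 2 (mod 13). Hence c = [11, 4, 2, 5, 8].
  Check: interpolating c through the α_i gives m(x) = 7 + 6·x (degree < 2) with m(α_i) = c_i for every i, so c is indeed a codeword.


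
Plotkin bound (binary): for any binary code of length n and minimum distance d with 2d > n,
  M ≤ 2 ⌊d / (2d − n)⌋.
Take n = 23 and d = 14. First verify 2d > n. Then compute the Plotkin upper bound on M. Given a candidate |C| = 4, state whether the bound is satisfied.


Plotkin bound M ≤ 4; given |C| = 4 ≤ bound (satisfied).

Check applicability: 2d = 28, n = 23.
2d − n = 5 > 0, so Plotkin applies.
Compute d/(2d−n) = 14/5 ≈ 2.8000.
⌊d/(2d−n)⌋ = 2.
Plotkin bound: M ≤ 2·2 = 4.
Given |C| = 4, check: satisfied.
This |C| is at the Plotkin bound.


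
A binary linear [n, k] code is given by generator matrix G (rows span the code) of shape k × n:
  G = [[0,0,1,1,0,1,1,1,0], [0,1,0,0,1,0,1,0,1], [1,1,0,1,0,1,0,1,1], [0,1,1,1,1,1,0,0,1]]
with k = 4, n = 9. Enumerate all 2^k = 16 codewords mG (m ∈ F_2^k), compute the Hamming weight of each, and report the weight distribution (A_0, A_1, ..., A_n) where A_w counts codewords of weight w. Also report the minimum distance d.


Weight distribution: A_0 = 1, A_1 = 1, A_3 = 1, A_4 = 3, A_5 = 5, A_6 = 4, A_7 = 1. Minimum distance d = 1.

Enumerate all 2^4 = 16 messages m ∈ F_2^4.
For each, compute codeword c = mG in F_2^9, then tally its weight.
  m = 0000 → c = 000000000, weight = 0.
  m = 1000 → c = 001101110, weight = 5.
  m = 0100 → c = 010010101, weight = 4.
  m = 1100 → c = 011111011, weight = 7.
  m = 0010 → c = 110101011, weight = 6.
  m = 1010 → c = 111000101, weight = 5.
  m = 0110 → c = 100111110, weight = 6.
  m = 1110 → c = 101010000, weight = 3.
  m = 0001 → c = 011111001, weight = 6.
  m = 1001 → c = 010010111, weight = 5.
  m = 0101 → c = 001101100, weight = 4.
  m = 1101 → c = 000000010, weight = 1.
  m = 0011 → c = 101010010, weight = 4.
  m = 1011 → c = 100111100, weight = 5.
  m = 0111 → c = 111000111, weight = 6.
  m = 1111 → c = 110101001, weight = 5.
Tally weights:
  weight 0: 1 codewords.
  weight 1: 1 codewords.
  weight 3: 1 codewords.
  weight 4: 3 codewords.
  weight 5: 5 codewords.
  weight 6: 4 codewords.
  weight 7: 1 codewords.
Minimum distance d = smallest w > 0 with A_w > 0 = 1.
Sanity: Σ A_w = 16 = 2^4 = 16 ✓.


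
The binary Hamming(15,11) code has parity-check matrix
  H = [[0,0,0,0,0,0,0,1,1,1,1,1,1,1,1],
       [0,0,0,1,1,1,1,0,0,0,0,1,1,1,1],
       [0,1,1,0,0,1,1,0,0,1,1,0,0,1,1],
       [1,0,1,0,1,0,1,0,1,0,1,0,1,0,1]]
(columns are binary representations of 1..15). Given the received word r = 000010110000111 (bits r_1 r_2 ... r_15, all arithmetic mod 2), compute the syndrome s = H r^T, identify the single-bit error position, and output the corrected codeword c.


s = (0, 1, 1, 0)^T, error position = 6, corrected codeword c = 000011110000111

Compute s = H r^T mod 2 one row at a time:
  s_1 = 1 + 0 + 0 + 0 + 0 + 1 + 1 + 1 = 4 ≡ 0 (mod 2).
  s_2 = 0 + 1 + 0 + 1 + 0 + 1 + 1 + 1 = 5 ≡ 1 (mod 2).
  s_3 = 0 + 0 + 0 + 1 + 0 + 0 + 1 + 1 = 3 ≡ 1 (mod 2).
  s_4 = 0 + 0 + 1 + 1 + 0 + 0 + 1 + 1 = 4 ≡ 0 (mod 2).
s = (0, 1, 1, 0)^T — this equals column 6 of H (binary 0110), so error is at position 6.
Correct: flip bit 6 of r = 000010110000111 to get c = 000011110000111.


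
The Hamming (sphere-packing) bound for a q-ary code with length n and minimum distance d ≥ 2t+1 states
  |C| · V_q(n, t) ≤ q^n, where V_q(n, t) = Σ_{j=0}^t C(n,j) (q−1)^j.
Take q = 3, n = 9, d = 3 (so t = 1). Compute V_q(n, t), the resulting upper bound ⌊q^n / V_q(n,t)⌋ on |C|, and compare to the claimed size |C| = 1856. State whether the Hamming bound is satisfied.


V_q(n, t) = 19, q^n = 19683, Hamming bound = 1035, |C| = 1856 > bound (violated).

Step 1: Compute V_q(n, t) = Σ_{j=0}^1 C(n, j) (q−1)^j.
  j = 0: C(9,0)·(2)^0 = 1·1 = 1.
  j = 1: C(9,1)·(2)^1 = 9·2 = 18.
  V_q(n, t) = 1 + 18 = 19.
Step 2: q^n = 3^9 = 19683.
Step 3: Hamming bound ⌊q^n / V_q(n,t)⌋ = ⌊19683/19⌋ = 1035.
Step 4: Compare |C| = 1856 to 1035: violated.
The claimed |C| lies above the Hamming bound, so no 3-ary code of length 9 with d ≥ 3 can have 1856 codewords.


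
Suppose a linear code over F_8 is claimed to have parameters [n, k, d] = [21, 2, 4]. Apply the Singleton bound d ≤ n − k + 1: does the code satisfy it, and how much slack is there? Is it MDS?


Singleton RHS = n − k + 1 = 20, slack = 16, bound satisfied, not MDS.

Singleton bound: d ≤ n − k + 1.
Here n = 21, k = 2, so n − k + 1 = 20.
Given d = 4, check d ≤ 20: YES.
Slack = (n − k + 1) − d = 16.
The code is NOT MDS (slack = 16 > 0).
Description: the claimed parameters are [21, 2, 4]_8; such a code would be non-MDS.


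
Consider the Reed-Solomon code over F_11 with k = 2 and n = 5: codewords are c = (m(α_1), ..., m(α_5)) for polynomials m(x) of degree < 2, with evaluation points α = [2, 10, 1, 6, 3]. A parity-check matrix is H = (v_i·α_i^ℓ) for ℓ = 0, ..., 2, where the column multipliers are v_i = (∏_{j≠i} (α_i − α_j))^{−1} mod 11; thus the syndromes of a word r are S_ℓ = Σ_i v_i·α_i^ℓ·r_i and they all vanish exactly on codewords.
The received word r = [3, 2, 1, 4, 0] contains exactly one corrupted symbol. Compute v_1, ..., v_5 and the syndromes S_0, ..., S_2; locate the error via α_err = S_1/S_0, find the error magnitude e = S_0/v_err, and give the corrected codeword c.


S = (8, 5, 10), error at position 1, error magnitude e = 8, c = [6, 2, 1, 4, 0].

Step 1: column multipliers v_i = (∏_{j≠i}(α_i − α_j))^{−1} mod 11.
  i = 1 (α = 2): (2−10)(2−1)(2−6)(2−3) = (−8)·1·(−4)·(−1) = −32 ≡ 1, so v_1 = 1^{−1} = 1 (mod 11).
  i = 2 (α = 10): (10−2)(10−1)(10−6)(10−3) = 8·9·4·7 = 2016 ≡ 3, so v_2 = 3^{−1} = 4 (mod 11).
  i = 3 (α = 1): (1−2)(1−10)(1−6)(1−3) = (−1)·(−9)·(−5)·(−2) = 90 ≡ 2, so v_3 = 2^{−1} = 6 (mod 11).
  i = 4 (α = 6): (6−2)(6−10)(6−1)(6−3) = 4·(−4)·5·3 = −240 ≡ 2, so v_4 = 2^{−1} = 6 (mod 11).
  i = 5 (α = 3): (3−2)(3−10)(3−1)(3−6) = 1·(−7)·2·(−3) = 42 ≡ 9, so v_5 = 9^{−1} = 5 (mod 11).
  v = [1, 4, 6, 6, 5].
Step 2: syndromes of r = [3, 2, 1, 4, 0] (all sums mod 11).
  S_0 = Σ v_i r_i = 1·3 + 4·2 + 6·1 + 6·4 + 5·0 = 41 ≡ 8.
  S_1 = Σ v_i α_i r_i = 1·2·3 + 4·10·2 + 6·1·1 + 6·6·4 + 5·3·0 = 236 ≡ 5.
  α_i^2 mod 11 = [4, 1, 1, 3, 9].
  S_2 = Σ v_i α_i^2 r_i = 1·4·3 + 4·1·2 + 6·1·1 + 6·3·4 + 5·9·0 = 98 ≡ 10.
  S = (8, 5, 10) ≠ 0, so r is not a codeword (an error is present).
Step 3: locate the error. For a single error e at position i, S_ℓ = v_i·e·α_i^ℓ, so α_err = S_1/S_0.
  S_0^{−1} = 8^{−1} = 7 (mod 11), so α_err = 5·7 = 35 ≡ 2 = α_1. Error position i = 1.
  Consistency check: S_2/S_1 = 10·9 = 90 ≡ 2 = α_err ✓ (single-error assumption holds).
Step 4: error magnitude e = S_0/v_1 = S_0·∏_{j≠1}(α_1 − α_j) = 8·1 = 8 ≡ 8 (mod 11).
Step 5: correct position 1: c_1 = r_1 − e = 3 − 8 ≡ 6 (mod 11). Hence c = [6, 2, 1, 4, 0].
  Check: interpolating c through the α_i gives m(x) = 7 + 5·x (degree < 2) with m(α_i) = c_i for every i, so c is indeed a codeword.


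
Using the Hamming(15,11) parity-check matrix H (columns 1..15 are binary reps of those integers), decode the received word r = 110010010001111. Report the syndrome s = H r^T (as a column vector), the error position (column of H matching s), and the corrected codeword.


s = (1, 1, 1, 0)^T, error position = 14, corrected codeword c = 110010010001101

Compute s = H r^T mod 2 one row at a time:
  s_1 = 1 + 0 + 0 + 0 + 1 + 1 + 1 + 1 = 5 ≡ 1 (mod 2).
  s_2 = 0 + 1 + 0 + 0 + 1 + 1 + 1 + 1 = 5 ≡ 1 (mod 2).
  s_3 = 1 + 0 + 0 + 0 + 0 + 0 + 1 + 1 = 3 ≡ 1 (mod 2).
  s_4 = 1 + 0 + 1 + 0 + 0 + 0 + 1 + 1 = 4 ≡ 0 (mod 2).
s = (1, 1, 1, 0)^T — this equals column 14 of H (binary 1110), so error is at position 14.
Correct: flip bit 14 of r = 110010010001111 to get c = 110010010001101.


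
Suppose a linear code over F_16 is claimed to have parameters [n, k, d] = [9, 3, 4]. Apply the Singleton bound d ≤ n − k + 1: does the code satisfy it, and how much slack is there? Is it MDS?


Singleton RHS = n − k + 1 = 7, slack = 3, bound satisfied, not MDS.

Singleton bound: d ≤ n − k + 1.
Here n = 9, k = 3, so n − k + 1 = 7.
Given d = 4, check d ≤ 7: YES.
Slack = (n − k + 1) − d = 3.
The code is NOT MDS (slack = 3 > 0).
Description: the claimed parameters are [9, 3, 4]_16; such a code would be non-MDS.


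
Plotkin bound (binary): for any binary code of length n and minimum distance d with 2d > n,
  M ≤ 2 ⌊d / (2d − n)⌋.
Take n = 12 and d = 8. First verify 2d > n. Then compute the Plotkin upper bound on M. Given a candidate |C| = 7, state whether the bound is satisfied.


Plotkin bound M ≤ 4; given |C| = 7 > bound (violated).

Check applicability: 2d = 16, n = 12.
2d − n = 4 > 0, so Plotkin applies.
Compute d/(2d−n) = 8/4 ≈ 2.0000.
⌊d/(2d−n)⌋ = 2.
Plotkin bound: M ≤ 2·2 = 4.
Given |C| = 7, check: VIOLATED.
This |C| is above the Plotkin bound, so no binary code with n = 12, d = 8 and 7 codewords exists.


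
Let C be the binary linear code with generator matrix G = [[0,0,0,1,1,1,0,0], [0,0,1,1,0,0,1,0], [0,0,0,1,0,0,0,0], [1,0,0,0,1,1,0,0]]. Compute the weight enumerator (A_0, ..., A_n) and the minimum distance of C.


Weight distribution: A_0 = 1, A_1 = 2, A_2 = 3, A_3 = 4, A_4 = 3, A_5 = 2, A_6 = 1. Minimum distance d = 1.

Enumerate all 2^4 = 16 messages m ∈ F_2^4.
For each, compute codeword c = mG in F_2^8, then tally its weight.
  m = 0000 → c = 00000000, weight = 0.
  m = 1000 → c = 00011100, weight = 3.
  m = 0100 → c = 00110010, weight = 3.
  m = 1100 → c = 00101110, weight = 4.
  m = 0010 → c = 00010000, weight = 1.
  m = 1010 → c = 00001100, weight = 2.
  m = 0110 → c = 00100010, weight = 2.
  m = 1110 → c = 00111110, weight = 5.
  m = 0001 → c = 10001100, weight = 3.
  m = 1001 → c = 10010000, weight = 2.
  m = 0101 → c = 10111110, weight = 6.
  m = 1101 → c = 10100010, weight = 3.
  m = 0011 → c = 10011100, weight = 4.
  m = 1011 → c = 10000000, weight = 1.
  m = 0111 → c = 10101110, weight = 5.
  m = 1111 → c = 10110010, weight = 4.
Tally weights:
  weight 0: 1 codewords.
  weight 1: 2 codewords.
  weight 2: 3 codewords.
  weight 3: 4 codewords.
  weight 4: 3 codewords.
  weight 5: 2 codewords.
  weight 6: 1 codewords.
Minimum distance d = smallest w > 0 with A_w > 0 = 1.
Sanity: Σ A_w = 16 = 2^4 = 16 ✓.


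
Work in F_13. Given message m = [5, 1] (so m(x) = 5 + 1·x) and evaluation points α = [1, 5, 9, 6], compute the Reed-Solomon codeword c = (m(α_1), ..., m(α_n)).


c = [6, 10, 1, 11]

Message polynomial: m(x) = 5 + 1·x (mod 13).
For each evaluation point α_i, compute m(α_i) mod 13:
  α_1 = 1: Horner steps 1 → 6, so m(1) = 6.
  α_2 = 5: Horner steps 1 → 10, so m(5) = 10.
  α_3 = 9: Horner steps 1 → 1, so m(9) = 1.
  α_4 = 6: Horner steps 1 → 11, so m(6) = 11.
Codeword c = [6, 10, 1, 11] ∈ F_13^4.


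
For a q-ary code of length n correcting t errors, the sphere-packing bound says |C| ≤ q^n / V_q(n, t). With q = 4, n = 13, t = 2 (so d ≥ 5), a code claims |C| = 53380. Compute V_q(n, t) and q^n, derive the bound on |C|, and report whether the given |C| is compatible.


V_q(n, t) = 742, q^n = 67108864, Hamming bound = 90443, |C| = 53380 ≤ bound (satisfied).

Step 1: Compute V_q(n, t) = Σ_{j=0}^2 C(n, j) (q−1)^j.
  j = 0: C(13,0)·(3)^0 = 1·1 = 1.
  j = 1: C(13,1)·(3)^1 = 13·3 = 39.
  j = 2: C(13,2)·(3)^2 = 78·9 = 702.
  V_q(n, t) = 1 + 39 + 702 = 742.
Step 2: q^n = 4^13 = 67108864.
Step 3: Hamming bound ⌊q^n / V_q(n,t)⌋ = ⌊67108864/742⌋ = 90443.
Step 4: Compare |C| = 53380 to 90443: satisfied.
The claimed |C| lies below the Hamming bound.


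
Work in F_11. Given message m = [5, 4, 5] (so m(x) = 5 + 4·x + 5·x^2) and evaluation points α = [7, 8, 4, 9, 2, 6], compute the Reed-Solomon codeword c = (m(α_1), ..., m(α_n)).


c = [3, 5, 2, 6, 0, 0]

Message polynomial: m(x) = 5 + 4·x + 5·x^2 (mod 11).
For each evaluation point α_i, compute m(α_i) mod 11:
  α_1 = 7: Horner steps 5 → 6 → 3, so m(7) = 3.
  α_2 = 8: Horner steps 5 → 0 → 5, so m(8) = 5.
  α_3 = 4: Horner steps 5 → 2 → 2, so m(4) = 2.
  α_4 = 9: Horner steps 5 → 5 → 6, so m(9) = 6.
  α_5 = 2: Horner steps 5 → 3 → 0, so m(2) = 0.
  α_6 = 6: Horner steps 5 → 1 → 0, so m(6) = 0.
Codeword c = [3, 5, 2, 6, 0, 0] ∈ F_11^6.


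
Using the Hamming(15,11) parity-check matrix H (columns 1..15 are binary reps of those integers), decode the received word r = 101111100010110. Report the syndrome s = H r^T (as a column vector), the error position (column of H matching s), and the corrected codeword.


s = (1, 0, 1, 0)^T, error position = 10, corrected codeword c = 101111100110110

Compute s = H r^T mod 2 one row at a time:
  s_1 = 0 + 0 + 0 + 1 + 0 + 1 + 1 + 0 = 3 ≡ 1 (mod 2).
  s_2 = 1 + 1 + 1 + 1 + 0 + 1 + 1 + 0 = 6 ≡ 0 (mod 2).
  s_3 = 0 + 1 + 1 + 1 + 0 + 1 + 1 + 0 = 5 ≡ 1 (mod 2).
  s_4 = 1 + 1 + 1 + 1 + 0 + 1 + 1 + 0 = 6 ≡ 0 (mod 2).
s = (1, 0, 1, 0)^T — this equals column 10 of H (binary 1010), so error is at position 10.
Correct: flip bit 10 of r = 101111100010110 to get c = 101111100110110.


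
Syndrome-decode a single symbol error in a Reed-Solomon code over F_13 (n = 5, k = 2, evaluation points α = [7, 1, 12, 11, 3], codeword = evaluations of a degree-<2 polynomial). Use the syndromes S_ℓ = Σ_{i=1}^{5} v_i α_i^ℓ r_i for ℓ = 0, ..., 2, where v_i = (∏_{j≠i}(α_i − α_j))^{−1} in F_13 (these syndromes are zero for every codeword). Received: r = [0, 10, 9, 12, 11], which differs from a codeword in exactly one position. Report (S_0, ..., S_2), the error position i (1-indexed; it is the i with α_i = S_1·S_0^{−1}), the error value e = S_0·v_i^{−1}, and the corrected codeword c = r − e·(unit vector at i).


S = (2, 9, 8), error at position 4, error magnitude e = 10, c = [0, 10, 9, 2, 11].

Step 1: column multipliers v_i = (∏_{j≠i}(α_i − α_j))^{−1} mod 13.
  i = 1 (α = 7): (7−1)(7−12)(7−11)(7−3) = 6·(−5)·(−4)·4 = 480 ≡ 12, so v_1 = 12^{−1} = 12 (mod 13).
  i = 2 (α = 1): (1−7)(1−12)(1−11)(1−3) = (−6)·(−11)·(−10)·(−2) = 1320 ≡ 7, so v_2 = 7^{−1} = 2 (mod 13).
  i = 3 (α = 12): (12−7)(12−1)(12−11)(12−3) = 5·11·1·9 = 495 ≡ 1, so v_3 = 1^{−1} = 1 (mod 13).
  i = 4 (α = 11): (11−7)(11−1)(11−12)(11−3) = 4·10·(−1)·8 = −320 ≡ 5, so v_4 = 5^{−1} = 8 (mod 13).
  i = 5 (α = 3): (3−7)(3−1)(3−12)(3−11) = (−4)·2·(−9)·(−8) = −576 ≡ 9, so v_5 = 9^{−1} = 3 (mod 13).
  v = [12, 2, 1, 8, 3].
Step 2: syndromes of r = [0, 10, 9, 12, 11] (all sums mod 13).
  S_0 = Σ v_i r_i = 12·0 + 2·10 + 1·9 + 8·12 + 3·11 = 158 ≡ 2.
  S_1 = Σ v_i α_i r_i = 12·7·0 + 2·1·10 + 1·12·9 + 8·11·12 + 3·3·11 = 1283 ≡ 9.
  α_i^2 mod 13 = [10, 1, 1, 4, 9].
  S_2 = Σ v_i α_i^2 r_i = 12·10·0 + 2·1·10 + 1·1·9 + 8·4·12 + 3·9·11 = 710 ≡ 8.
  S = (2, 9, 8) ≠ 0, so r is not a codeword (an error is present).
Step 3: locate the error. For a single error e at position i, S_ℓ = v_i·e·α_i^ℓ, so α_err = S_1/S_0.
  S_0^{−1} = 2^{−1} = 7 (mod 13), so α_err = 9·7 = 63 ≡ 11 = α_4. Error position i = 4.
  Consistency check: S_2/S_1 = 8·3 = 24 ≡ 11 = α_err ✓ (single-error assumption holds).
Step 4: error magnitude e = S_0/v_4 = S_0·∏_{j≠4}(α_4 − α_j) = 2·5 = 10 ≡ 10 (mod 13).
Step 5: correct position 4: c_4 = r_4 − e = 12 − 10 ≡ 2 (mod 13). Hence c = [0, 10, 9, 2, 11].
  Check: interpolating c through the α_i gives m(x) = 3 + 7·x (degree < 2) with m(α_i) = c_i for every i, so c is indeed a codeword.


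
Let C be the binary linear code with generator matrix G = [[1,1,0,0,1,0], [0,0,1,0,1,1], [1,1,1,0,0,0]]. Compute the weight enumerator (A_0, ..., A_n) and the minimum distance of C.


Weight distribution: A_0 = 1, A_1 = 1, A_2 = 1, A_3 = 3, A_4 = 2. Minimum distance d = 1.

Enumerate all 2^3 = 8 messages m ∈ F_2^3.
For each, compute codeword c = mG in F_2^6, then tally its weight.
  m = 000 → c = 000000, weight = 0.
  m = 100 → c = 110010, weight = 3.
  m = 010 → c = 001011, weight = 3.
  m = 110 → c = 111001, weight = 4.
  m = 001 → c = 111000, weight = 3.
  m = 101 → c = 001010, weight = 2.
  m = 011 → c = 110011, weight = 4.
  m = 111 → c = 000001, weight = 1.
Tally weights:
  weight 0: 1 codewords.
  weight 1: 1 codewords.
  weight 2: 1 codewords.
  weight 3: 3 codewords.
  weight 4: 2 codewords.
Minimum distance d = smallest w > 0 with A_w > 0 = 1.
Sanity: Σ A_w = 8 = 2^3 = 8 ✓.


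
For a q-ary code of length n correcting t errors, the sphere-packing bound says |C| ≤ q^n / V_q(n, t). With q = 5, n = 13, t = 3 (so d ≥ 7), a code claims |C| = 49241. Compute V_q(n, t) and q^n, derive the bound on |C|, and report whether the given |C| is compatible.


V_q(n, t) = 19605, q^n = 1220703125, Hamming bound = 62264, |C| = 49241 ≤ bound (satisfied).

Step 1: Compute V_q(n, t) = Σ_{j=0}^3 C(n, j) (q−1)^j.
  j = 0: C(13,0)·(4)^0 = 1·1 = 1.
  j = 1: C(13,1)·(4)^1 = 13·4 = 52.
  j = 2: C(13,2)·(4)^2 = 78·16 = 1248.
  j = 3: C(13,3)·(4)^3 = 286·64 = 18304.
  V_q(n, t) = 1 + 52 + 1248 + 18304 = 19605.
Step 2: q^n = 5^13 = 1220703125.
Step 3: Hamming bound ⌊q^n / V_q(n,t)⌋ = ⌊1220703125/19605⌋ = 62264.
Step 4: Compare |C| = 49241 to 62264: satisfied.
The claimed |C| lies below the Hamming bound.


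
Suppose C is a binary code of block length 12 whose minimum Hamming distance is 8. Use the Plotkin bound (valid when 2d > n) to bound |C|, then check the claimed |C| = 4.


Plotkin bound M ≤ 4; given |C| = 4 ≤ bound (satisfied).

Check applicability: 2d = 16, n = 12.
2d − n = 4 > 0, so Plotkin applies.
Compute d/(2d−n) = 8/4 ≈ 2.0000.
⌊d/(2d−n)⌋ = 2.
Plotkin bound: M ≤ 2·2 = 4.
Given |C| = 4, check: satisfied.
This |C| is at the Plotkin bound.


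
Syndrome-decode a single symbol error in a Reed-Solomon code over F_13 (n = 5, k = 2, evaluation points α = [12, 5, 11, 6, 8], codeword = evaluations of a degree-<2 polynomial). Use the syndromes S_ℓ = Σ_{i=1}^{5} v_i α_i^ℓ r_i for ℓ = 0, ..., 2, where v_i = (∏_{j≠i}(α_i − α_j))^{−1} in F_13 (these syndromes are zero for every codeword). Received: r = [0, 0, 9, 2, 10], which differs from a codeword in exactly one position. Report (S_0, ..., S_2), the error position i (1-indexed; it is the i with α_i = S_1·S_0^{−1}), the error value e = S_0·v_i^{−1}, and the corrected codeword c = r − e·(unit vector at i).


S = (6, 4, 7), error at position 2, error magnitude e = 2, c = [0, 11, 9, 2, 10].

Step 1: column multipliers v_i = (∏_{j≠i}(α_i − α_j))^{−1} mod 13.
  i = 1 (α = 12): (12−5)(12−11)(12−6)(12−8) = 7·1·6·4 = 168 ≡ 12, so v_1 = 12^{−1} = 12 (mod 13).
  i = 2 (α = 5): (5−12)(5−11)(5−6)(5−8) = (−7)·(−6)·(−1)·(−3) = 126 ≡ 9, so v_2 = 9^{−1} = 3 (mod 13).
  i = 3 (α = 11): (11−12)(11−5)(11−6)(11−8) = (−1)·6·5·3 = −90 ≡ 1, so v_3 = 1^{−1} = 1 (mod 13).
  i = 4 (α = 6): (6−12)(6−5)(6−11)(6−8) = (−6)·1·(−5)·(−2) = −60 ≡ 5, so v_4 = 5^{−1} = 8 (mod 13).
  i = 5 (α = 8): (8−12)(8−5)(8−11)(8−6) = (−4)·3·(−3)·2 = 72 ≡ 7, so v_5 = 7^{−1} = 2 (mod 13).
  v = [12, 3, 1, 8, 2].
Step 2: syndromes of r = [0, 0, 9, 2, 10] (all sums mod 13).
  S_0 = Σ v_i r_i = 12·0 + 3·0 + 1·9 + 8·2 + 2·10 = 45 ≡ 6.
  S_1 = Σ v_i α_i r_i = 12·12·0 + 3·5·0 + 1·11·9 + 8·6·2 + 2·8·10 = 355 ≡ 4.
  α_i^2 mod 13 = [1, 12, 4, 10, 12].
  S_2 = Σ v_i α_i^2 r_i = 12·1·0 + 3·12·0 + 1·4·9 + 8·10·2 + 2·12·10 = 436 ≡ 7.
  S = (6, 4, 7) ≠ 0, so r is not a codeword (an error is present).
Step 3: locate the error. For a single error e at position i, S_ℓ = v_i·e·α_i^ℓ, so α_err = S_1/S_0.
  S_0^{−1} = 6^{−1} = 11 (mod 13), so α_err = 4·11 = 44 ≡ 5 = α_2. Error position i = 2.
  Consistency check: S_2/S_1 = 7·10 = 70 ≡ 5 = α_err ✓ (single-error assumption holds).
Step 4: error magnitude e = S_0/v_2 = S_0·∏_{j≠2}(α_2 − α_j) = 6·9 = 54 ≡ 2 (mod 13).
Step 5: correct position 2: c_2 = r_2 − e = 0 − 2 ≡ 11 (mod 13). Hence c = [0, 11, 9, 2, 10].
  Check: interpolating c through the α_i gives m(x) = 4 + 4·x (degree < 2) with m(α_i) = c_i for every i, so c is indeed a codeword.


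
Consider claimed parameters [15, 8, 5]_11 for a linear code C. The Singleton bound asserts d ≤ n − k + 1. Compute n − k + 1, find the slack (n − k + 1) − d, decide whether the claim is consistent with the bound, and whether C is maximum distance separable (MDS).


Singleton RHS = n − k + 1 = 8, slack = 3, bound satisfied, not MDS.

Singleton bound: d ≤ n − k + 1.
Here n = 15, k = 8, so n − k + 1 = 8.
Given d = 5, check d ≤ 8: YES.
Slack = (n − k + 1) − d = 3.
The code is NOT MDS (slack = 3 > 0).
Description: the claimed parameters are [15, 8, 5]_11; such a code would be non-MDS.


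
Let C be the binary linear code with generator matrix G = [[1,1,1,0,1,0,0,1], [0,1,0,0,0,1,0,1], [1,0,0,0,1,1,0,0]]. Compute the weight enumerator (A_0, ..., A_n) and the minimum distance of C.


Weight distribution: A_0 = 1, A_1 = 1, A_3 = 2, A_4 = 3, A_5 = 1. Minimum distance d = 1.

Enumerate all 2^3 = 8 messages m ∈ F_2^3.
For each, compute codeword c = mG in F_2^8, then tally its weight.
  m = 000 → c = 00000000, weight = 0.
  m = 100 → c = 11101001, weight = 5.
  m = 010 → c = 01000101, weight = 3.
  m = 110 → c = 10101100, weight = 4.
  m = 001 → c = 10001100, weight = 3.
  m = 101 → c = 01100101, weight = 4.
  m = 011 → c = 11001001, weight = 4.
  m = 111 → c = 00100000, weight = 1.
Tally weights:
  weight 0: 1 codewords.
  weight 1: 1 codewords.
  weight 3: 2 codewords.
  weight 4: 3 codewords.
  weight 5: 1 codewords.
Minimum distance d = smallest w > 0 with A_w > 0 = 1.
Sanity: Σ A_w = 8 = 2^3 = 8 ✓.


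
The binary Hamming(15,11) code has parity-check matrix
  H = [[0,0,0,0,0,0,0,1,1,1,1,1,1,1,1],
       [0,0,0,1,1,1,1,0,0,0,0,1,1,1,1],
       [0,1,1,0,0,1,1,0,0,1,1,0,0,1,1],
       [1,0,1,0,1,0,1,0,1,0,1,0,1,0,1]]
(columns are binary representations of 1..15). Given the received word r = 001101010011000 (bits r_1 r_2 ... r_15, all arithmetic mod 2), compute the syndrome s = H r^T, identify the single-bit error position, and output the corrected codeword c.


s = (1, 1, 1, 0)^T, error position = 14, corrected codeword c = 001101010011010

Compute s = H r^T mod 2 one row at a time:
  s_1 = 1 + 0 + 0 + 1 + 1 + 0 + 0 + 0 = 3 ≡ 1 (mod 2).
  s_2 = 1 + 0 + 1 + 0 + 1 + 0 + 0 + 0 = 3 ≡ 1 (mod 2).
  s_3 = 0 + 1 + 1 + 0 + 0 + 1 + 0 + 0 = 3 ≡ 1 (mod 2).
  s_4 = 0 + 1 + 0 + 0 + 0 + 1 + 0 + 0 = 2 ≡ 0 (mod 2).
s = (1, 1, 1, 0)^T — this equals column 14 of H (binary 1110), so error is at position 14.
Correct: flip bit 14 of r = 001101010011000 to get c = 001101010011010.


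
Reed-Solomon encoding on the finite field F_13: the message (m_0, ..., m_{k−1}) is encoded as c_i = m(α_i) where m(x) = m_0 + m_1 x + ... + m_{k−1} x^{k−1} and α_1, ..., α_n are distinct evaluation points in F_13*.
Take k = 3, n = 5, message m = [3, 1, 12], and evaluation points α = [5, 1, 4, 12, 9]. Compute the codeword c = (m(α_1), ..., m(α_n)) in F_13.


c = [9, 3, 4, 1, 9]

Message polynomial: m(x) = 3 + 1·x + 12·x^2 (mod 13).
For each evaluation point α_i, compute m(α_i) mod 13:
  α_1 = 5: Horner steps 12 → 9 → 9, so m(5) = 9.
  α_2 = 1: Horner steps 12 → 0 → 3, so m(1) = 3.
  α_3 = 4: Horner steps 12 → 10 → 4, so m(4) = 4.
  α_4 = 12: Horner steps 12 → 2 → 1, so m(12) = 1.
  α_5 = 9: Horner steps 12 → 5 → 9, so m(9) = 9.
Codeword c = [9, 3, 4, 1, 9] ∈ F_13^5.


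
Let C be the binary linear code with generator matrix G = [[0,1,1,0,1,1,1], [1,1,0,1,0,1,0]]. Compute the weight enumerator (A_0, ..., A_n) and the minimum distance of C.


Weight distribution: A_0 = 1, A_4 = 1, A_5 = 2. Minimum distance d = 4.

Enumerate all 2^2 = 4 messages m ∈ F_2^2.
For each, compute codeword c = mG in F_2^7, then tally its weight.
  m = 00 → c = 0000000, weight = 0.
  m = 10 → c = 0110111, weight = 5.
  m = 01 → c = 1101010, weight = 4.
  m = 11 → c = 1011101, weight = 5.
Tally weights:
  weight 0: 1 codewords.
  weight 4: 1 codewords.
  weight 5: 2 codewords.
Minimum distance d = smallest w > 0 with A_w > 0 = 4.
Sanity: Σ A_w = 4 = 2^2 = 4 ✓.


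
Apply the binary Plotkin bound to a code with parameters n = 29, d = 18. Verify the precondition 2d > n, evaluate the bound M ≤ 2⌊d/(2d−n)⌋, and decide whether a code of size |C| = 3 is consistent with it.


Plotkin bound M ≤ 4; given |C| = 3 ≤ bound (satisfied).

Check applicability: 2d = 36, n = 29.
2d − n = 7 > 0, so Plotkin applies.
Compute d/(2d−n) = 18/7 ≈ 2.5714.
⌊d/(2d−n)⌋ = 2.
Plotkin bound: M ≤ 2·2 = 4.
Given |C| = 3, check: satisfied.
This |C| is below the Plotkin bound.


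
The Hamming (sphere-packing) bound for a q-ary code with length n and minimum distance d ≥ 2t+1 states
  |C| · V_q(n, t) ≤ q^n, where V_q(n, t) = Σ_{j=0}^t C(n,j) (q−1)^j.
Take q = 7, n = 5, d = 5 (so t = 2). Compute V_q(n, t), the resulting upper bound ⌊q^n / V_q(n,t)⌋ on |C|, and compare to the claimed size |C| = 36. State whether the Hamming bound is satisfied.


V_q(n, t) = 391, q^n = 16807, Hamming bound = 42, |C| = 36 ≤ bound (satisfied).

Step 1: Compute V_q(n, t) = Σ_{j=0}^2 C(n, j) (q−1)^j.
  j = 0: C(5,0)·(6)^0 = 1·1 = 1.
  j = 1: C(5,1)·(6)^1 = 5·6 = 30.
  j = 2: C(5,2)·(6)^2 = 10·36 = 360.
  V_q(n, t) = 1 + 30 + 360 = 391.
Step 2: q^n = 7^5 = 16807.
Step 3: Hamming bound ⌊q^n / V_q(n,t)⌋ = ⌊16807/391⌋ = 42.
Step 4: Compare |C| = 36 to 42: satisfied.
The claimed |C| lies below the Hamming bound.


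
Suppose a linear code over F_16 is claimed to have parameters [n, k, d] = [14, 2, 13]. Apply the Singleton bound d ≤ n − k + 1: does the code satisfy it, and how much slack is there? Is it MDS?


Singleton RHS = n − k + 1 = 13, slack = 0, bound satisfied, MDS.

Singleton bound: d ≤ n − k + 1.
Here n = 14, k = 2, so n − k + 1 = 13.
Given d = 13, check d ≤ 13: YES.
Slack = (n − k + 1) − d = 0.
The code is MDS (slack = 0).
Description: the claimed parameters are [14, 2, 13]_16; such a code would be MDS (meets Singleton bound).


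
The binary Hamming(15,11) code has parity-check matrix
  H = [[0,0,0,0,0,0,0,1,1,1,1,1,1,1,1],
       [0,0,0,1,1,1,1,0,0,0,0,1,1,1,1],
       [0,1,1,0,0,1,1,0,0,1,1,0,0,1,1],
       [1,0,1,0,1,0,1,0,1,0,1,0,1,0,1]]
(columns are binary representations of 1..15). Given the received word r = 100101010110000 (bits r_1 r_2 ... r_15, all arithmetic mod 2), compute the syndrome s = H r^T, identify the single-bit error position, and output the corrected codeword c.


s = (1, 0, 1, 0)^T, error position = 10, corrected codeword c = 100101010010000

Compute s = H r^T mod 2 one row at a time:
  s_1 = 1 + 0 + 1 + 1 + 0 + 0 + 0 + 0 = 3 ≡ 1 (mod 2).
  s_2 = 1 + 0 + 1 + 0 + 0 + 0 + 0 + 0 = 2 ≡ 0 (mod 2).
  s_3 = 0 + 0 + 1 + 0 + 1 + 1 + 0 + 0 = 3 ≡ 1 (mod 2).
  s_4 = 1 + 0 + 0 + 0 + 0 + 1 + 0 + 0 = 2 ≡ 0 (mod 2).
s = (1, 0, 1, 0)^T — this equals column 10 of H (binary 1010), so error is at position 10.
Correct: flip bit 10 of r = 100101010110000 to get c = 100101010010000.


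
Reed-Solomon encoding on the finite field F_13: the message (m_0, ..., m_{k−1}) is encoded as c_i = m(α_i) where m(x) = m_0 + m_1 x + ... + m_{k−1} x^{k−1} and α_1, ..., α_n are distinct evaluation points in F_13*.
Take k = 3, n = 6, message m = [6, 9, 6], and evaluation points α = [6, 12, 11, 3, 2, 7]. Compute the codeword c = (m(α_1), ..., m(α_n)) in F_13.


c = [3, 3, 12, 9, 9, 12]

Message polynomial: m(x) = 6 + 9·x + 6·x^2 (mod 13).
For each evaluation point α_i, compute m(α_i) mod 13:
  α_1 = 6: Horner steps 6 → 6 → 3, so m(6) = 3.
  α_2 = 12: Horner steps 6 → 3 → 3, so m(12) = 3.
  α_3 = 11: Horner steps 6 → 10 → 12, so m(11) = 12.
  α_4 = 3: Horner steps 6 → 1 → 9, so m(3) = 9.
  α_5 = 2: Horner steps 6 → 8 → 9, so m(2) = 9.
  α_6 = 7: Horner steps 6 → 12 → 12, so m(7) = 12.
Codeword c = [3, 3, 12, 9, 9, 12] ∈ F_13^6.


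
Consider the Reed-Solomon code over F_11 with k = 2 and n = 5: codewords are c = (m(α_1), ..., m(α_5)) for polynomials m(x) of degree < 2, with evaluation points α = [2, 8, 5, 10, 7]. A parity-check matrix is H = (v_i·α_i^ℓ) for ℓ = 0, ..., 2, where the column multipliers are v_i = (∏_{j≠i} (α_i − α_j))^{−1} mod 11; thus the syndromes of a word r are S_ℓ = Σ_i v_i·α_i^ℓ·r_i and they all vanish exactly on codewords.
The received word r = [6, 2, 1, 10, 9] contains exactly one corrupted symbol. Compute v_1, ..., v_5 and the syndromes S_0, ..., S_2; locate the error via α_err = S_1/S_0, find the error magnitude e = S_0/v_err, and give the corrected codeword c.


S = (10, 9, 7), error at position 1, error magnitude e = 6, c = [0, 2, 1, 10, 9].

Step 1: column multipliers v_i = (∏_{j≠i}(α_i − α_j))^{−1} mod 11.
  i = 1 (α = 2): (2−8)(2−5)(2−10)(2−7) = (−6)·(−3)·(−8)·(−5) = 720 ≡ 5, so v_1 = 5^{−1} = 9 (mod 11).
  i = 2 (α = 8): (8−2)(8−5)(8−10)(8−7) = 6·3·(−2)·1 = −36 ≡ 8, so v_2 = 8^{−1} = 7 (mod 11).
  i = 3 (α = 5): (5−2)(5−8)(5−10)(5−7) = 3·(−3)·(−5)·(−2) = −90 ≡ 9, so v_3 = 9^{−1} = 5 (mod 11).
  i = 4 (α = 10): (10−2)(10−8)(10−5)(10−7) = 8·2·5·3 = 240 ≡ 9, so v_4 = 9^{−1} = 5 (mod 11).
  i = 5 (α = 7): (7−2)(7−8)(7−5)(7−10) = 5·(−1)·2·(−3) = 30 ≡ 8, so v_5 = 8^{−1} = 7 (mod 11).
  v = [9, 7, 5, 5, 7].
Step 2: syndromes of r = [6, 2, 1, 10, 9] (all sums mod 11).
  S_0 = Σ v_i r_i = 9·6 + 7·2 + 5·1 + 5·10 + 7·9 = 186 ≡ 10.
  S_1 = Σ v_i α_i r_i = 9·2·6 + 7·8·2 + 5·5·1 + 5·10·10 + 7·7·9 = 1186 ≡ 9.
  α_i^2 mod 11 = [4, 9, 3, 1, 5].
  S_2 = Σ v_i α_i^2 r_i = 9·4·6 + 7·9·2 + 5·3·1 + 5·1·10 + 7·5·9 = 722 ≡ 7.
  S = (10, 9, 7) ≠ 0, so r is not a codeword (an error is present).
Step 3: locate the error. For a single error e at position i, S_ℓ = v_i·e·α_i^ℓ, so α_err = S_1/S_0.
  S_0^{−1} = 10^{−1} = 10 (mod 11), so α_err = 9·10 = 90 ≡ 2 = α_1. Error position i = 1.
  Consistency check: S_2/S_1 = 7·5 = 35 ≡ 2 = α_err ✓ (single-error assumption holds).
Step 4: error magnitude e = S_0/v_1 = S_0·∏_{j≠1}(α_1 − α_j) = 10·5 = 50 ≡ 6 (mod 11).
Step 5: correct position 1: c_1 = r_1 − e = 6 − 6 ≡ 0 (mod 11). Hence c = [0, 2, 1, 10, 9].
  Check: interpolating c through the α_i gives m(x) = 3 + 4·x (degree < 2) with m(α_i) = c_i for every i, so c is indeed a codeword.


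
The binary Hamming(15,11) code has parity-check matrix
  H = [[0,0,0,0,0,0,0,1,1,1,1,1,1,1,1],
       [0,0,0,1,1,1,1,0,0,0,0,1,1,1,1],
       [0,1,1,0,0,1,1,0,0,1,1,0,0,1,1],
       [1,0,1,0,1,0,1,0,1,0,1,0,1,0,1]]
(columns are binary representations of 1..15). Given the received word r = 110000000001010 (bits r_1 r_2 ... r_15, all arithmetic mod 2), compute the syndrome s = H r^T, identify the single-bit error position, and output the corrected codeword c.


s = (0, 0, 0, 1)^T, error position = 1, corrected codeword c = 010000000001010

Compute s = H r^T mod 2 one row at a time:
  s_1 = 0 + 0 + 0 + 0 + 1 + 0 + 1 + 0 = 2 ≡ 0 (mod 2).
  s_2 = 0 + 0 + 0 + 0 + 1 + 0 + 1 + 0 = 2 ≡ 0 (mod 2).
  s_3 = 1 + 0 + 0 + 0 + 0 + 0 + 1 + 0 = 2 ≡ 0 (mod 2).
  s_4 = 1 + 0 + 0 + 0 + 0 + 0 + 0 + 0 = 1 ≡ 1 (mod 2).
s = (0, 0, 0, 1)^T — this equals column 1 of H (binary 0001), so error is at position 1.
Correct: flip bit 1 of r = 110000000001010 to get c = 010000000001010.


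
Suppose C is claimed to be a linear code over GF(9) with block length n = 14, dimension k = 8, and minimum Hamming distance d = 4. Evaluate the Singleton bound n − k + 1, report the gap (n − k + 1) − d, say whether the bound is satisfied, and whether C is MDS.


Singleton RHS = n − k + 1 = 7, slack = 3, bound satisfied, not MDS.

Singleton bound: d ≤ n − k + 1.
Here n = 14, k = 8, so n − k + 1 = 7.
Given d = 4, check d ≤ 7: YES.
Slack = (n − k + 1) − d = 3.
The code is NOT MDS (slack = 3 > 0).
Description: the claimed parameters are [14, 8, 4]_9; such a code would be non-MDS.


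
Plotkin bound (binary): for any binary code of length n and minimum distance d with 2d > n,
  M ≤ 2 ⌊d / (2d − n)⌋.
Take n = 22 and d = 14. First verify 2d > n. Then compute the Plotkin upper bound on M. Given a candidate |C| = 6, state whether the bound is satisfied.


Plotkin bound M ≤ 4; given |C| = 6 > bound (violated).

Check applicability: 2d = 28, n = 22.
2d − n = 6 > 0, so Plotkin applies.
Compute d/(2d−n) = 14/6 ≈ 2.3333.
⌊d/(2d−n)⌋ = 2.
Plotkin bound: M ≤ 2·2 = 4.
Given |C| = 6, check: VIOLATED.
This |C| is above the Plotkin bound, so no binary code with n = 22, d = 14 and 6 codewords exists.


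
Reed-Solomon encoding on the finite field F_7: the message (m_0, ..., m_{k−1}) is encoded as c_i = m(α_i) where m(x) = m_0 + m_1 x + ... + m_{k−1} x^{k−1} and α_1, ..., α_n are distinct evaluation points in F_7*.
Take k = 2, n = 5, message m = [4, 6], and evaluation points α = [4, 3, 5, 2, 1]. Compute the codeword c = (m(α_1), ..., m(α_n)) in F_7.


c = [0, 1, 6, 2, 3]

Message polynomial: m(x) = 4 + 6·x (mod 7).
For each evaluation point α_i, compute m(α_i) mod 7:
  α_1 = 4: Horner steps 6 → 0, so m(4) = 0.
  α_2 = 3: Horner steps 6 → 1, so m(3) = 1.
  α_3 = 5: Horner steps 6 → 6, so m(5) = 6.
  α_4 = 2: Horner steps 6 → 2, so m(2) = 2.
  α_5 = 1: Horner steps 6 → 3, so m(1) = 3.
Codeword c = [0, 1, 6, 2, 3] ∈ F_7^5.


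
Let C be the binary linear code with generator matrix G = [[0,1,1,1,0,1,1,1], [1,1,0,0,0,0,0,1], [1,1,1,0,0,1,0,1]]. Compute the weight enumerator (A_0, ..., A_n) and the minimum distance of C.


Weight distribution: A_0 = 1, A_2 = 1, A_3 = 2, A_4 = 1, A_5 = 2, A_6 = 1. Minimum distance d = 2.

Enumerate all 2^3 = 8 messages m ∈ F_2^3.
For each, compute codeword c = mG in F_2^8, then tally its weight.
  m = 000 → c = 00000000, weight = 0.
  m = 100 → c = 01110111, weight = 6.
  m = 010 → c = 11000001, weight = 3.
  m = 110 → c = 10110110, weight = 5.
  m = 001 → c = 11100101, weight = 5.
  m = 101 → c = 10010010, weight = 3.
  m = 011 → c = 00100100, weight = 2.
  m = 111 → c = 01010011, weight = 4.
Tally weights:
  weight 0: 1 codewords.
  weight 2: 1 codewords.
  weight 3: 2 codewords.
  weight 4: 1 codewords.
  weight 5: 2 codewords.
  weight 6: 1 codewords.
Minimum distance d = smallest w > 0 with A_w > 0 = 2.
Sanity: Σ A_w = 8 = 2^3 = 8 ✓.


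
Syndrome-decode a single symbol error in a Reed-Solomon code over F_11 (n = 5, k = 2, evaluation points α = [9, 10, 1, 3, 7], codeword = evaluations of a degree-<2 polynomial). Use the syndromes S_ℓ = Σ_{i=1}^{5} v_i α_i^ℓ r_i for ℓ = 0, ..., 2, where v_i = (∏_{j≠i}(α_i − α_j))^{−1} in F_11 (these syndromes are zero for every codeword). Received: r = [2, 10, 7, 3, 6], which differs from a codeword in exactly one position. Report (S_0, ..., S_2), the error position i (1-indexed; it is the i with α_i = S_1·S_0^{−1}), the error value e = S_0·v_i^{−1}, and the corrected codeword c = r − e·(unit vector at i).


S = (5, 6, 5), error at position 2, error magnitude e = 10, c = [2, 0, 7, 3, 6].

Step 1: column multipliers v_i = (∏_{j≠i}(α_i − α_j))^{−1} mod 11.
  i = 1 (α = 9): (9−10)(9−1)(9−3)(9−7) = (−1)·8·6·2 = −96 ≡ 3, so v_1 = 3^{−1} = 4 (mod 11).
  i = 2 (α = 10): (10−9)(10−1)(10−3)(10−7) = 1·9·7·3 = 189 ≡ 2, so v_2 = 2^{−1} = 6 (mod 11).
  i = 3 (α = 1): (1−9)(1−10)(1−3)(1−7) = (−8)·(−9)·(−2)·(−6) = 864 ≡ 6, so v_3 = 6^{−1} = 2 (mod 11).
  i = 4 (α = 3): (3−9)(3−10)(3−1)(3−7) = (−6)·(−7)·2·(−4) = −336 ≡ 5, so v_4 = 5^{−1} = 9 (mod 11).
  i = 5 (α = 7): (7−9)(7−10)(7−1)(7−3) = (−2)·(−3)·6·4 = 144 ≡ 1, so v_5 = 1^{−1} = 1 (mod 11).
  v = [4, 6, 2, 9, 1].
Step 2: syndromes of r = [2, 10, 7, 3, 6] (all sums mod 11).
  S_0 = Σ v_i r_i = 4·2 + 6·10 + 2·7 + 9·3 + 1·6 = 115 ≡ 5.
  S_1 = Σ v_i α_i r_i = 4·9·2 + 6·10·10 + 2·1·7 + 9·3·3 + 1·7·6 = 809 ≡ 6.
  α_i^2 mod 11 = [4, 1, 1, 9, 5].
  S_2 = Σ v_i α_i^2 r_i = 4·4·2 + 6·1·10 + 2·1·7 + 9·9·3 + 1·5·6 = 379 ≡ 5.
  S = (5, 6, 5) ≠ 0, so r is not a codeword (an error is present).
Step 3: locate the error. For a single error e at position i, S_ℓ = v_i·e·α_i^ℓ, so α_err = S_1/S_0.
  S_0^{−1} = 5^{−1} = 9 (mod 11), so α_err = 6·9 = 54 ≡ 10 = α_2. Error position i = 2.
  Consistency check: S_2/S_1 = 5·2 = 10 ≡ 10 = α_err ✓ (single-error assumption holds).
Step 4: error magnitude e = S_0/v_2 = S_0·∏_{j≠2}(α_2 − α_j) = 5·2 = 10 ≡ 10 (mod 11).
Step 5: correct position 2: c_2 = r_2 − e = 10 − 10 ≡ 0 (mod 11). Hence c = [2, 0, 7, 3, 6].
  Check: interpolating c through the α_i gives m(x) = 9 + 9·x (degree < 2) with m(α_i) = c_i for every i, so c is indeed a codeword.
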